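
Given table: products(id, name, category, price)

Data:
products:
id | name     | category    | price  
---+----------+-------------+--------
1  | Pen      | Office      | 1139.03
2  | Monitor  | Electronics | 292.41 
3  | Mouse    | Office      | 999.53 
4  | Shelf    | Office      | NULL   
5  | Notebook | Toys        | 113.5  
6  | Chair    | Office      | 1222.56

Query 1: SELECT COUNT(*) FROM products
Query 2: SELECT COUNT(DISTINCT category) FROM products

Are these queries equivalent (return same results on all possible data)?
No, not equivalent

Query 1 returns: [(6,)]
Query 2 returns: [(3,)]

Reason: COUNT(*) counts rows, COUNT(DISTINCT category) counts unique categorys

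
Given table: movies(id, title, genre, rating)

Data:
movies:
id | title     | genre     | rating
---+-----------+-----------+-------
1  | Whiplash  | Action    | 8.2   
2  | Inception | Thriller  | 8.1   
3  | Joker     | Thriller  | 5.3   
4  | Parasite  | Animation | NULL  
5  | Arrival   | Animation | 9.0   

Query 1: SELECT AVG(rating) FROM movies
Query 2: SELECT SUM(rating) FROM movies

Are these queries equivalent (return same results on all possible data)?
No, not equivalent

Query 1 returns: [(7.6499999999999995,)]
Query 2 returns: [(30.599999999999998,)]

Reason: AVG vs SUM give different aggregate values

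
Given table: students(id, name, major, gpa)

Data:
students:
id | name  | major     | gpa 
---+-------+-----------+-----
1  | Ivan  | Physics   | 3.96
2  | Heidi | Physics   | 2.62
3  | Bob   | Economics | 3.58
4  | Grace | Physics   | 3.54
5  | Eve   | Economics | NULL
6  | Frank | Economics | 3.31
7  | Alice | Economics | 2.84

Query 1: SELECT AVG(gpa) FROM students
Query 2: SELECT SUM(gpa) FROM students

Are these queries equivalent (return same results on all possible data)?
No, not equivalent

Query 1 returns: [(3.3083333333333336,)]
Query 2 returns: [(19.85,)]

Reason: AVG vs SUM give different aggregate values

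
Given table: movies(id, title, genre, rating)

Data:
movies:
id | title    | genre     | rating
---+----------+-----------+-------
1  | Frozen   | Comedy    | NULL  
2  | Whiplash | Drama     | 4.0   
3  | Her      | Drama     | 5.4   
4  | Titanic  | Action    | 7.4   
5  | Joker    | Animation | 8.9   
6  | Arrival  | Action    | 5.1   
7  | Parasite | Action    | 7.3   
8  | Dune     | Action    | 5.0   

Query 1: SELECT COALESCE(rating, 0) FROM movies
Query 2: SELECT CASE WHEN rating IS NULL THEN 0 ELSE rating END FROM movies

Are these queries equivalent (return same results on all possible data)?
Yes, equivalent

Both queries return: [(0,), (4.0,), (5.0,), (5.1,), (5.4,), (7.3,), (7.4,), (8.9,)]

Reason: COALESCE vs CASE for NULL handling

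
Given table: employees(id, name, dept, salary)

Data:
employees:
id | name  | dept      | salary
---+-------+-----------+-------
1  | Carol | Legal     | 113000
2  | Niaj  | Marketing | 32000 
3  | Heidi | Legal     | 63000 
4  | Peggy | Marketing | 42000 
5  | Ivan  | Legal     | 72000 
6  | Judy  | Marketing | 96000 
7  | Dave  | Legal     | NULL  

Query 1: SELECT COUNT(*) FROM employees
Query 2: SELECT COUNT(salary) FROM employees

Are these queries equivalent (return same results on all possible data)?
No, not equivalent

Query 1 returns: [(7,)]
Query 2 returns: [(6,)]

Reason: COUNT(*) includes NULLs, COUNT(column) excludes them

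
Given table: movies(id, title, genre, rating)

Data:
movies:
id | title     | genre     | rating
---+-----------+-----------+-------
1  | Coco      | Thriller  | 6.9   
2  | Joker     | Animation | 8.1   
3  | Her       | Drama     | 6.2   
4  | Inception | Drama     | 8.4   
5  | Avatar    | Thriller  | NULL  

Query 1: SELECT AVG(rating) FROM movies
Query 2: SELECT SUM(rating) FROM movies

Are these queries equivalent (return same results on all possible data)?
No, not equivalent

Query 1 returns: [(7.4,)]
Query 2 returns: [(29.6,)]

Reason: AVG vs SUM give different aggregate values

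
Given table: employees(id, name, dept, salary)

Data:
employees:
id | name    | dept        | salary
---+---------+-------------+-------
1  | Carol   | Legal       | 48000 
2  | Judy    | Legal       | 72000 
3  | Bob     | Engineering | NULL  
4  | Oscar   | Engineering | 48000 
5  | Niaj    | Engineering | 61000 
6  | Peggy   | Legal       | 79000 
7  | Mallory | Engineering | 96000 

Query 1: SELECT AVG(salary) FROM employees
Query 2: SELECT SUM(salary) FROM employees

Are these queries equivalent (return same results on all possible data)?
No, not equivalent

Query 1 returns: [(67333.33333333333,)]
Query 2 returns: [(404000,)]

Reason: AVG vs SUM give different aggregate values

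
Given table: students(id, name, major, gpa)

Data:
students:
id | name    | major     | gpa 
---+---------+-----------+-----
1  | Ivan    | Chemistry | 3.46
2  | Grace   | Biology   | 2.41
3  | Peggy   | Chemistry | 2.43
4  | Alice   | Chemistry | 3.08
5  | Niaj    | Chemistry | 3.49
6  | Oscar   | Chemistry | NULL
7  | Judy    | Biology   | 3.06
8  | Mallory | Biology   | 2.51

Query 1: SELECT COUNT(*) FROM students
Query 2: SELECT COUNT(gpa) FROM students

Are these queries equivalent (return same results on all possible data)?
No, not equivalent

Query 1 returns: [(8,)]
Query 2 returns: [(7,)]

Reason: COUNT(*) includes NULLs, COUNT(column) excludes them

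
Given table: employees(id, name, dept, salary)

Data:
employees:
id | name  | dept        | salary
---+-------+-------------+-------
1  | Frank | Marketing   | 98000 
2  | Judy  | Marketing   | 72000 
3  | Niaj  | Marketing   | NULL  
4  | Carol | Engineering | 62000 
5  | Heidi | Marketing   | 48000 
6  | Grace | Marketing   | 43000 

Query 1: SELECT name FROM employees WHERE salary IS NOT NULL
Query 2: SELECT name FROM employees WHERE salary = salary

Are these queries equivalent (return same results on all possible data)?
Yes, equivalent

Both queries return: [('Carol',), ('Frank',), ('Grace',), ('Heidi',), ('Judy',)]

Reason: IS NOT NULL vs self-equality (both exclude NULLs)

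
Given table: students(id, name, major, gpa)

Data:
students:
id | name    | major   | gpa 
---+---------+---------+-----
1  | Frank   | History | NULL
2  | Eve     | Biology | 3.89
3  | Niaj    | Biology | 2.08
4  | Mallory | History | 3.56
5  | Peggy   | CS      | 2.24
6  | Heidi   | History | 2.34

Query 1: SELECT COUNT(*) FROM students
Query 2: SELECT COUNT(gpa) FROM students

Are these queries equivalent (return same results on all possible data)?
No, not equivalent

Query 1 returns: [(6,)]
Query 2 returns: [(5,)]

Reason: COUNT(*) includes NULLs, COUNT(column) excludes them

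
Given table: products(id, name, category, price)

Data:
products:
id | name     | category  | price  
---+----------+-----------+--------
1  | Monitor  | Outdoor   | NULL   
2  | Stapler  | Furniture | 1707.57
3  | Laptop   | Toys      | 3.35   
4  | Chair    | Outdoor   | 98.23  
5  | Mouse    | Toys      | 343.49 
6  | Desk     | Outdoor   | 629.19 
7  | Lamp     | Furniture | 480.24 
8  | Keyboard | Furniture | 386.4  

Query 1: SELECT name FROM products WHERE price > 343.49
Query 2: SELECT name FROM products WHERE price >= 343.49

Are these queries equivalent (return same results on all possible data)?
No, not equivalent

Query 1 returns: [('Stapler',), ('Desk',), ('Lamp',), ('Keyboard',)]
Query 2 returns: [('Stapler',), ('Mouse',), ('Desk',), ('Lamp',), ('Keyboard',)]

Reason: > vs >= gives different results when price = 343.49 exists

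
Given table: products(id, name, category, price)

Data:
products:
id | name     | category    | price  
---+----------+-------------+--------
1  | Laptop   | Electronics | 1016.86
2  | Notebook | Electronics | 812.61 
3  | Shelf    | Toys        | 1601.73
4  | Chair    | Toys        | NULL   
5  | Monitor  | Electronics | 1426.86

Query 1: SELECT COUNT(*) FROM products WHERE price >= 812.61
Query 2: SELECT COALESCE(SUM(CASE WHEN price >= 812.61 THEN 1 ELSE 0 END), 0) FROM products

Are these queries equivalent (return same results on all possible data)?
Yes, equivalent

Both queries return: [(4,)]

Reason: COUNT with WHERE vs conditional SUM (COALESCE handles empty-table NULL)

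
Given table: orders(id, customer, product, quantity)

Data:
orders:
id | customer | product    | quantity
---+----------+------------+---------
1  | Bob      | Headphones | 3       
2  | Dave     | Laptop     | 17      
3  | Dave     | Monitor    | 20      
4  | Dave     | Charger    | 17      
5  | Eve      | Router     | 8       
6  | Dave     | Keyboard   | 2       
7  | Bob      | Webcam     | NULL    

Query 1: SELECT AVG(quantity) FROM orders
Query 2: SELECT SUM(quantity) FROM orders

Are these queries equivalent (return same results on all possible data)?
No, not equivalent

Query 1 returns: [(11.166666666666666,)]
Query 2 returns: [(67,)]

Reason: AVG vs SUM give different aggregate values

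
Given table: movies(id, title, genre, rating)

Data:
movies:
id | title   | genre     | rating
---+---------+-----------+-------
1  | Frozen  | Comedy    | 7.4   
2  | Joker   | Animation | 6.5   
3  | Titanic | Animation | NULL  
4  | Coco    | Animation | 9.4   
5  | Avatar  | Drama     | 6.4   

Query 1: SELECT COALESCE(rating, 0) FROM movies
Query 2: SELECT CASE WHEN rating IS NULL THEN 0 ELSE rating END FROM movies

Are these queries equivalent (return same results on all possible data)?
Yes, equivalent

Both queries return: [(0,), (6.4,), (6.5,), (7.4,), (9.4,)]

Reason: COALESCE vs CASE for NULL handling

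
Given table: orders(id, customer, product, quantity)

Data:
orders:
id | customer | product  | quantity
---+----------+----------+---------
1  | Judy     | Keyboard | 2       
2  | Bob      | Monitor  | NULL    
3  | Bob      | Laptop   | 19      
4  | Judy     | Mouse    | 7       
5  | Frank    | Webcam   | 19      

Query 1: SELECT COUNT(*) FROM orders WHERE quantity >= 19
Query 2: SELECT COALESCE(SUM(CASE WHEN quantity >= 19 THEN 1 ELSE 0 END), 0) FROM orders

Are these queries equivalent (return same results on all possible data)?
Yes, equivalent

Both queries return: [(2,)]

Reason: COUNT with WHERE vs conditional SUM (COALESCE handles empty-table NULL)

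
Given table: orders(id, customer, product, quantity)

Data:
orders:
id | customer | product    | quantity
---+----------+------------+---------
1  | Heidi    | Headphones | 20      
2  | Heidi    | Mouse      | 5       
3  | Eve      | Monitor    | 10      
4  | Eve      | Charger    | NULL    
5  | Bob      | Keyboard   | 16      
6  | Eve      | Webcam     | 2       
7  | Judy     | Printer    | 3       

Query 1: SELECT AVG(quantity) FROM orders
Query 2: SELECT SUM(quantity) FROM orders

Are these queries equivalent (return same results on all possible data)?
No, not equivalent

Query 1 returns: [(9.333333333333334,)]
Query 2 returns: [(56,)]

Reason: AVG vs SUM give different aggregate values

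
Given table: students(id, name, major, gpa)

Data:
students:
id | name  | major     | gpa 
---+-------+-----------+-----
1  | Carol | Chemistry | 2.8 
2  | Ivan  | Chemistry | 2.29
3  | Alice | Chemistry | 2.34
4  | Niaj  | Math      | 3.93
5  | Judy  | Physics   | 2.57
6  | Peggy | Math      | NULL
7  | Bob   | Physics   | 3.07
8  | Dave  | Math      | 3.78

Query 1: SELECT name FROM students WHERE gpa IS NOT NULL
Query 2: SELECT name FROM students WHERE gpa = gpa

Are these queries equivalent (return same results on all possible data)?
Yes, equivalent

Both queries return: [('Alice',), ('Bob',), ('Carol',), ('Dave',), ('Ivan',), ('Judy',), ('Niaj',)]

Reason: IS NOT NULL vs self-equality (both exclude NULLs)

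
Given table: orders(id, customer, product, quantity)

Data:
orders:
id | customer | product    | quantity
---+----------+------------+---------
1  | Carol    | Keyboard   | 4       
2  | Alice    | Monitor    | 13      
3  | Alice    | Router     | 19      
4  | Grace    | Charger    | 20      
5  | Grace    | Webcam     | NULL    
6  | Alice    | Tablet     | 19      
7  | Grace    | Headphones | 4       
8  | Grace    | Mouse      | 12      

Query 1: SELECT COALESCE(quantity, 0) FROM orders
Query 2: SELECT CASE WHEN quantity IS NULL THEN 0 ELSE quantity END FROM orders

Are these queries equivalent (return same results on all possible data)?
Yes, equivalent

Both queries return: [(0,), (4,), (4,), (12,), (13,), (19,), (19,), (20,)]

Reason: COALESCE vs CASE for NULL handling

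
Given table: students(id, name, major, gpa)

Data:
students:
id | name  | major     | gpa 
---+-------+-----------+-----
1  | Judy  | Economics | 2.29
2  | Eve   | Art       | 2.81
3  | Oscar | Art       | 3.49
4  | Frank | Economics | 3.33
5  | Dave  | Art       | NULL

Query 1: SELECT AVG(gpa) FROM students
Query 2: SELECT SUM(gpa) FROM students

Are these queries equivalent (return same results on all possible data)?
No, not equivalent

Query 1 returns: [(2.98,)]
Query 2 returns: [(11.92,)]

Reason: AVG vs SUM give different aggregate values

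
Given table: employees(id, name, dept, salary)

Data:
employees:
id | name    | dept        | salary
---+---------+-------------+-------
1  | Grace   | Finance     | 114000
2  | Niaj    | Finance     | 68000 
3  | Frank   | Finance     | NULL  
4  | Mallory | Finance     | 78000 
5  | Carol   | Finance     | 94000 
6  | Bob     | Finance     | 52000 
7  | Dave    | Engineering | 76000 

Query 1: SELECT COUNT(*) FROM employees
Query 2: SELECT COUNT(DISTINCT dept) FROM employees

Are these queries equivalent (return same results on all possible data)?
No, not equivalent

Query 1 returns: [(7,)]
Query 2 returns: [(2,)]

Reason: COUNT(*) counts rows, COUNT(DISTINCT dept) counts unique depts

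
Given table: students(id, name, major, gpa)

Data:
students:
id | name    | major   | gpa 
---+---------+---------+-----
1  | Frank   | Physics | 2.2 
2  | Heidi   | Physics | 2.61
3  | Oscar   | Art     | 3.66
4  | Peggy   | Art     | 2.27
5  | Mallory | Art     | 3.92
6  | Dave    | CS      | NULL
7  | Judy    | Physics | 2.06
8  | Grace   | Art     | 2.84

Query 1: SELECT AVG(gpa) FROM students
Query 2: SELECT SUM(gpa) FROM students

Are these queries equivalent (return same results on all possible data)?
No, not equivalent

Query 1 returns: [(2.794285714285714,)]
Query 2 returns: [(19.56,)]

Reason: AVG vs SUM give different aggregate values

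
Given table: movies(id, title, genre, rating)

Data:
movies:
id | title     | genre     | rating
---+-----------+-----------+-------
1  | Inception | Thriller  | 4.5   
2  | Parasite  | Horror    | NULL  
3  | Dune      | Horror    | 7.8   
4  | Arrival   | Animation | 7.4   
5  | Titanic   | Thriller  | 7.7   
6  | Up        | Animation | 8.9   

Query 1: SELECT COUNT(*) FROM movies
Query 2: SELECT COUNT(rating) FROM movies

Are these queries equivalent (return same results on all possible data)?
No, not equivalent

Query 1 returns: [(6,)]
Query 2 returns: [(5,)]

Reason: COUNT(*) includes NULLs, COUNT(column) excludes them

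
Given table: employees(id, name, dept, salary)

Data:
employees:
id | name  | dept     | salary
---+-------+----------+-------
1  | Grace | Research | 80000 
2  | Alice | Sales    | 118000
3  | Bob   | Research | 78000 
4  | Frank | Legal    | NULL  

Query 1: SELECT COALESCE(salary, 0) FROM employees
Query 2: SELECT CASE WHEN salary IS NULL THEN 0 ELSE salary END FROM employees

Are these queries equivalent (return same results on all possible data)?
Yes, equivalent

Both queries return: [(0,), (78000,), (80000,), (118000,)]

Reason: COALESCE vs CASE for NULL handling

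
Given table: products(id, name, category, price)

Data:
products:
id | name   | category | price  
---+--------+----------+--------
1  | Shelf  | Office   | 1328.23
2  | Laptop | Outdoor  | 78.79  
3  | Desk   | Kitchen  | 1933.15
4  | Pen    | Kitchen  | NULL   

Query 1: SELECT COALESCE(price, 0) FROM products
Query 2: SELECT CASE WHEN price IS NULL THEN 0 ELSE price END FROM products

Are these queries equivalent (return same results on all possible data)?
Yes, equivalent

Both queries return: [(0,), (78.79,), (1328.23,), (1933.15,)]

Reason: COALESCE vs CASE for NULL handling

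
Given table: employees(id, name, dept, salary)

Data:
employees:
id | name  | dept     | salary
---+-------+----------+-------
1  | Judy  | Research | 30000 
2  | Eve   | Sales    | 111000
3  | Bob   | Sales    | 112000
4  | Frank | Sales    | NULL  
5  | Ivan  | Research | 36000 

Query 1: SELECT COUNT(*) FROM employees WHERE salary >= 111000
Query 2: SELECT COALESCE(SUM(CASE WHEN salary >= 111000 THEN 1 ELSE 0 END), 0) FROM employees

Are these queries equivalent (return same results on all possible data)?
Yes, equivalent

Both queries return: [(2,)]

Reason: COUNT with WHERE vs conditional SUM (COALESCE handles empty-table NULL)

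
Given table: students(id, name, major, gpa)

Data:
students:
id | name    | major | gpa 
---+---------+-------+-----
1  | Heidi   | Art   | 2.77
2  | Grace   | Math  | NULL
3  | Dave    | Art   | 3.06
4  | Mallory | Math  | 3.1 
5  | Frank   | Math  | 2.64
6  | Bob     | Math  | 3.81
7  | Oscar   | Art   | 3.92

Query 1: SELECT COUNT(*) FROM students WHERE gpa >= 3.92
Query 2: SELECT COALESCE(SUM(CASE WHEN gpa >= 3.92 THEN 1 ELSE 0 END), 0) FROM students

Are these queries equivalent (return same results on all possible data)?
Yes, equivalent

Both queries return: [(1,)]

Reason: COUNT with WHERE vs conditional SUM (COALESCE handles empty-table NULL)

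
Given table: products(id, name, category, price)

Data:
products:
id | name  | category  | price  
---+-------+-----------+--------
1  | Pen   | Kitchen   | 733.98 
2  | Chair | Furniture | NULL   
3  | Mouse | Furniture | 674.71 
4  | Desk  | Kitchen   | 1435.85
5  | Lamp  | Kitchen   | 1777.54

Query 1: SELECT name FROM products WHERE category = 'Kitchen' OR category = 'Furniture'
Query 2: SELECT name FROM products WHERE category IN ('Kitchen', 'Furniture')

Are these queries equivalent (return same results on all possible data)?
Yes, equivalent

Both queries return: [('Chair',), ('Desk',), ('Lamp',), ('Mouse',), ('Pen',)]

Reason: OR vs IN are equivalent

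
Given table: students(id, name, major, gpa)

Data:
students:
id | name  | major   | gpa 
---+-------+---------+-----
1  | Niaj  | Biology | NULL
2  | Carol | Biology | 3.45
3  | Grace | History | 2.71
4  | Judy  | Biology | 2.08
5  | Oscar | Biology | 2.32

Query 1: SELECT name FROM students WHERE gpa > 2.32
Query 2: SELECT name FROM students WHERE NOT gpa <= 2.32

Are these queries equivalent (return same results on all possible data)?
Yes, equivalent

Both queries return: [('Carol',), ('Grace',)]

Reason: Both filter gpa > 2.32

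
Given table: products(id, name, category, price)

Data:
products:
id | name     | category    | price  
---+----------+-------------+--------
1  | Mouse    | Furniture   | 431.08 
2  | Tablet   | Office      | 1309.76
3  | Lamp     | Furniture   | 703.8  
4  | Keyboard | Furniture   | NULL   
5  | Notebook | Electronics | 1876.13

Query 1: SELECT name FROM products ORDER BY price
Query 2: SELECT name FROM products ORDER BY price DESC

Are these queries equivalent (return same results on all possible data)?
No, not equivalent

Query 1 returns: [('Keyboard',), ('Mouse',), ('Lamp',), ('Tablet',), ('Notebook',)]
Query 2 returns: [('Notebook',), ('Tablet',), ('Lamp',), ('Mouse',), ('Keyboard',)]

Reason: ASC vs DESC gives opposite ordering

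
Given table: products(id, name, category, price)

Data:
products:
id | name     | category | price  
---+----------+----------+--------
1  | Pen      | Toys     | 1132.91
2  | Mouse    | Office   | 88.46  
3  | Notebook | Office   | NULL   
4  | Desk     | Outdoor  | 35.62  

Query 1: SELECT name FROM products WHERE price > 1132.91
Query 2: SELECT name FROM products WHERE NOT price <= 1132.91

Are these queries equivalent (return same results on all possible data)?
Yes, equivalent

Both queries return: []

Reason: Both filter price > 1132.91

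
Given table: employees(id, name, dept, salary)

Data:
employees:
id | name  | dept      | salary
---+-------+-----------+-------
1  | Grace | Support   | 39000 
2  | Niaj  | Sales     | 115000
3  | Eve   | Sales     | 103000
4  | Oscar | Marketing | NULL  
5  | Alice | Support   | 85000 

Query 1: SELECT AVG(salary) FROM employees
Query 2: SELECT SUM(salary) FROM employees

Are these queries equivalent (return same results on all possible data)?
No, not equivalent

Query 1 returns: [(85500.0,)]
Query 2 returns: [(342000,)]

Reason: AVG vs SUM give different aggregate values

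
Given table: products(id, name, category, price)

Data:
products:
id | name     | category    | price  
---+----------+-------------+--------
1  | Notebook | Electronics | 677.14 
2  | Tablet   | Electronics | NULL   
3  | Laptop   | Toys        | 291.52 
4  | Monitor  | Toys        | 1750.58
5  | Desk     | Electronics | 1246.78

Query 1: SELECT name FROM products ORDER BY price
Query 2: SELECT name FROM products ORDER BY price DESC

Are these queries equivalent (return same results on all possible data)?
No, not equivalent

Query 1 returns: [('Tablet',), ('Laptop',), ('Notebook',), ('Desk',), ('Monitor',)]
Query 2 returns: [('Monitor',), ('Desk',), ('Notebook',), ('Laptop',), ('Tablet',)]

Reason: ASC vs DESC gives opposite ordering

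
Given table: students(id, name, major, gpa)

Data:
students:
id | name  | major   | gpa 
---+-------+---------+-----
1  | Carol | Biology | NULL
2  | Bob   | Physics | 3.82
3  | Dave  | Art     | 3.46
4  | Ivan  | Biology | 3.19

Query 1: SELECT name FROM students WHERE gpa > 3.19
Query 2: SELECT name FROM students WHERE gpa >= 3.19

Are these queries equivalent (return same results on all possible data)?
No, not equivalent

Query 1 returns: [('Bob',), ('Dave',)]
Query 2 returns: [('Bob',), ('Dave',), ('Ivan',)]

Reason: > vs >= gives different results when gpa = 3.19 exists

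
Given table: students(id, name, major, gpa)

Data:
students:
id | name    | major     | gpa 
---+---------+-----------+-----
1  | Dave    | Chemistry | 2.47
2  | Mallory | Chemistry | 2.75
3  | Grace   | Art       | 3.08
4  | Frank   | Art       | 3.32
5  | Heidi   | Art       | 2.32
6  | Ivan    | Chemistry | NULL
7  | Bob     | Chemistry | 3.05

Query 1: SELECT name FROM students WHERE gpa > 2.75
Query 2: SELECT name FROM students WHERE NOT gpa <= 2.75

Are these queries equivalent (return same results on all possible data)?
Yes, equivalent

Both queries return: [('Bob',), ('Frank',), ('Grace',)]

Reason: Both filter gpa > 2.75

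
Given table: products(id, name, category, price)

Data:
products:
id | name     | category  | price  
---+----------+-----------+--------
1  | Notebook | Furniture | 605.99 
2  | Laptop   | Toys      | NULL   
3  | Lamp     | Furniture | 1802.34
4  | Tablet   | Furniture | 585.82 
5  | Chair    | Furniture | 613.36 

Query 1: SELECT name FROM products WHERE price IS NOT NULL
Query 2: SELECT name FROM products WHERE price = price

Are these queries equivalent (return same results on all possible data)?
Yes, equivalent

Both queries return: [('Chair',), ('Lamp',), ('Notebook',), ('Tablet',)]

Reason: IS NOT NULL vs self-equality (both exclude NULLs)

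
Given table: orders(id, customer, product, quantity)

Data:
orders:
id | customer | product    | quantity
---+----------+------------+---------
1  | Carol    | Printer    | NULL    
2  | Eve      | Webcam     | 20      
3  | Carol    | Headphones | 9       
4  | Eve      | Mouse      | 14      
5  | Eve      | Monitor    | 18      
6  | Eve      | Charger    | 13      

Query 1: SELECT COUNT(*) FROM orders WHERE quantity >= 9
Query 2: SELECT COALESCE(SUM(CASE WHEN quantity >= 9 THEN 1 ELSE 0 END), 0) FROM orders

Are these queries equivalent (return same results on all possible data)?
Yes, equivalent

Both queries return: [(5,)]

Reason: COUNT with WHERE vs conditional SUM (COALESCE handles empty-table NULL)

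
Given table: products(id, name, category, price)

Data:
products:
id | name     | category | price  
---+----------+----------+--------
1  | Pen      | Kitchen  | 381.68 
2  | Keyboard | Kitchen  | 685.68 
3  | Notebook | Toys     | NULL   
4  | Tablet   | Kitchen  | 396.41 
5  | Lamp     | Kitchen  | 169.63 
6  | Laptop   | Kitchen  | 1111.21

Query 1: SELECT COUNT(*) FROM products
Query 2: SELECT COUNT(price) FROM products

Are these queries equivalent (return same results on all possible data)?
No, not equivalent

Query 1 returns: [(6,)]
Query 2 returns: [(5,)]

Reason: COUNT(*) includes NULLs, COUNT(column) excludes them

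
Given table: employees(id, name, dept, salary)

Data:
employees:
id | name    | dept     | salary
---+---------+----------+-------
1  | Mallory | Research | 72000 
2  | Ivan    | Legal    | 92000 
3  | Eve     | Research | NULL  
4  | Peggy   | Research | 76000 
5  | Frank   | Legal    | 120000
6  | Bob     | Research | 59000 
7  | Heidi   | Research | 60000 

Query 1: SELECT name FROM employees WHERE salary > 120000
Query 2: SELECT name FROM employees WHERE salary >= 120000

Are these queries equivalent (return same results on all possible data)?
No, not equivalent

Query 1 returns: []
Query 2 returns: [('Frank',)]

Reason: > vs >= gives different results when salary = 120000 exists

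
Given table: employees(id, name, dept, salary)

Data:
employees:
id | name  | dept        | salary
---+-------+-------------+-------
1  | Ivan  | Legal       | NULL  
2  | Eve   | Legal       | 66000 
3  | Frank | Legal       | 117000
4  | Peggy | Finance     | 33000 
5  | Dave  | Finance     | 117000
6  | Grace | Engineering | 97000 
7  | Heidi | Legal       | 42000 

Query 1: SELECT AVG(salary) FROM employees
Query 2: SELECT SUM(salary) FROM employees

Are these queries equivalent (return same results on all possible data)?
No, not equivalent

Query 1 returns: [(78666.66666666667,)]
Query 2 returns: [(472000,)]

Reason: AVG vs SUM give different aggregate values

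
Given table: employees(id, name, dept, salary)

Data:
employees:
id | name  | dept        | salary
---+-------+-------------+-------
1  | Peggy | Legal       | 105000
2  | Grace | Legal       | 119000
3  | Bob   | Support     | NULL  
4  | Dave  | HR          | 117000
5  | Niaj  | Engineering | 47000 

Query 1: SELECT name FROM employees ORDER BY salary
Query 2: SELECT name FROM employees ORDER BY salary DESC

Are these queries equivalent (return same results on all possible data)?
No, not equivalent

Query 1 returns: [('Bob',), ('Niaj',), ('Peggy',), ('Dave',), ('Grace',)]
Query 2 returns: [('Grace',), ('Dave',), ('Peggy',), ('Niaj',), ('Bob',)]

Reason: ASC vs DESC gives opposite ordering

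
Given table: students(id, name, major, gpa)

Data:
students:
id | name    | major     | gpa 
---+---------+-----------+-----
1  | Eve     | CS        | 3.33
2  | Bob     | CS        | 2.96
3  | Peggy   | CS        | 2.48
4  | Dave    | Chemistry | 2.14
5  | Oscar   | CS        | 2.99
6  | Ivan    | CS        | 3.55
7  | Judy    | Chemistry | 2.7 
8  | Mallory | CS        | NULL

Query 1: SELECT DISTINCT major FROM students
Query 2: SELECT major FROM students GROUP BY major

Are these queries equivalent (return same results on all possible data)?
Yes, equivalent

Both queries return: [('CS',), ('Chemistry',)]

Reason: Both get unique majors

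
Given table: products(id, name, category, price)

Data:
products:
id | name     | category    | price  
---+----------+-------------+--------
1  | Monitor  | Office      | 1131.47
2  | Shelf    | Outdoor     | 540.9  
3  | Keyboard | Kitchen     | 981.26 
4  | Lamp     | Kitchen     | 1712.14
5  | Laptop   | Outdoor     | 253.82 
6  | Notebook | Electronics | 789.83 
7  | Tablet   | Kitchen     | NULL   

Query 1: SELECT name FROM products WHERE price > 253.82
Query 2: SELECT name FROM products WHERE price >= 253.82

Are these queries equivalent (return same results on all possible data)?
No, not equivalent

Query 1 returns: [('Monitor',), ('Shelf',), ('Keyboard',), ('Lamp',), ('Notebook',)]
Query 2 returns: [('Monitor',), ('Shelf',), ('Keyboard',), ('Lamp',), ('Laptop',), ('Notebook',)]

Reason: > vs >= gives different results when price = 253.82 exists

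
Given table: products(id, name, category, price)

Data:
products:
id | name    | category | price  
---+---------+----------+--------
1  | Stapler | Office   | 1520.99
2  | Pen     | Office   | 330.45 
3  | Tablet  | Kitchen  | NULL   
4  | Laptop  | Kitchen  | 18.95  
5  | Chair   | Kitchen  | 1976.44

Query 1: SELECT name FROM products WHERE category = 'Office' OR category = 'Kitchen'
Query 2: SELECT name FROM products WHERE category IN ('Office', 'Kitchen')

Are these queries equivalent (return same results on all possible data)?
Yes, equivalent

Both queries return: [('Chair',), ('Laptop',), ('Pen',), ('Stapler',), ('Tablet',)]

Reason: OR vs IN are equivalent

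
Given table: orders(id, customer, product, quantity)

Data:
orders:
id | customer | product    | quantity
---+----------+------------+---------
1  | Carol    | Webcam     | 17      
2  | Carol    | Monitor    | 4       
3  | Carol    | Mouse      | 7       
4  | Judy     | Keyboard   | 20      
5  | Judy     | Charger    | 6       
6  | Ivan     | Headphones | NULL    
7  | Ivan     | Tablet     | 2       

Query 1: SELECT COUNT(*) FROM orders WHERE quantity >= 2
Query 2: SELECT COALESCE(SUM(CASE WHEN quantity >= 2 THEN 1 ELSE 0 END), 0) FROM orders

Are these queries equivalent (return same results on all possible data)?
Yes, equivalent

Both queries return: [(6,)]

Reason: COUNT with WHERE vs conditional SUM (COALESCE handles empty-table NULL)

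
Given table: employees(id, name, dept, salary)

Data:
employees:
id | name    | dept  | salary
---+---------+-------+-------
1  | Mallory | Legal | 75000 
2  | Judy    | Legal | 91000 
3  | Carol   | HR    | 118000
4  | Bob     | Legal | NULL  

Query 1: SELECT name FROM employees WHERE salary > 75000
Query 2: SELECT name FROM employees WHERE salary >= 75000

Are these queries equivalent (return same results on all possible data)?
No, not equivalent

Query 1 returns: [('Judy',), ('Carol',)]
Query 2 returns: [('Mallory',), ('Judy',), ('Carol',)]

Reason: > vs >= gives different results when salary = 75000 exists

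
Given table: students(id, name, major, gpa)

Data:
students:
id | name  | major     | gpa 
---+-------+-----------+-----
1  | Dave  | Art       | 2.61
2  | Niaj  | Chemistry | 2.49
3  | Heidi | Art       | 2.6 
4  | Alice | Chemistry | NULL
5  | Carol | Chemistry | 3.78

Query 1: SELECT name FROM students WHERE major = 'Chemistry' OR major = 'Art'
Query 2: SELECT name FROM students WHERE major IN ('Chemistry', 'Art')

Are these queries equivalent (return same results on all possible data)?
Yes, equivalent

Both queries return: [('Alice',), ('Carol',), ('Dave',), ('Heidi',), ('Niaj',)]

Reason: OR vs IN are equivalent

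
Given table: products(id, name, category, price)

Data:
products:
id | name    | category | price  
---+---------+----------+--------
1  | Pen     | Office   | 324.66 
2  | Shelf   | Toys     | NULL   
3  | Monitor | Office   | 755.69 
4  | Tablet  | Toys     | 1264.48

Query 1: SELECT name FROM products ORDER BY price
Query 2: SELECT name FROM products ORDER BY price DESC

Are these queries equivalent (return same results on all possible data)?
No, not equivalent

Query 1 returns: [('Shelf',), ('Pen',), ('Monitor',), ('Tablet',)]
Query 2 returns: [('Tablet',), ('Monitor',), ('Pen',), ('Shelf',)]

Reason: ASC vs DESC gives opposite ordering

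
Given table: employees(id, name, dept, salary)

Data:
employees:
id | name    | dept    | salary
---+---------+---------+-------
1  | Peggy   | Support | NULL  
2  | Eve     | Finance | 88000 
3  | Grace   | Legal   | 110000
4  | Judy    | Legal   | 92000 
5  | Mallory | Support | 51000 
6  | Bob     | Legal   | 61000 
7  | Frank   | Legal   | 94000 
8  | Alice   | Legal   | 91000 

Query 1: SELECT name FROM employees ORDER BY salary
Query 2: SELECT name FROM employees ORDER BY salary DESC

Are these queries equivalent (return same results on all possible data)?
No, not equivalent

Query 1 returns: [('Peggy',), ('Mallory',), ('Bob',), ('Eve',), ('Alice',), ('Judy',), ('Frank',), ('Grace',)]
Query 2 returns: [('Grace',), ('Frank',), ('Judy',), ('Alice',), ('Eve',), ('Bob',), ('Mallory',), ('Peggy',)]

Reason: ASC vs DESC gives opposite ordering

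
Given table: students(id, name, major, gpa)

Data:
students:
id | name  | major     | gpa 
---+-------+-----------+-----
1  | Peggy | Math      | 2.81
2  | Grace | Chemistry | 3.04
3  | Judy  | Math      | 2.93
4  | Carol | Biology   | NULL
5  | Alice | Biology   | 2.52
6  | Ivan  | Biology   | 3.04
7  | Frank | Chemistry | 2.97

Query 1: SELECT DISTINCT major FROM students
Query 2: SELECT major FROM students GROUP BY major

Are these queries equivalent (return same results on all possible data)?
Yes, equivalent

Both queries return: [('Biology',), ('Chemistry',), ('Math',)]

Reason: Both get unique majors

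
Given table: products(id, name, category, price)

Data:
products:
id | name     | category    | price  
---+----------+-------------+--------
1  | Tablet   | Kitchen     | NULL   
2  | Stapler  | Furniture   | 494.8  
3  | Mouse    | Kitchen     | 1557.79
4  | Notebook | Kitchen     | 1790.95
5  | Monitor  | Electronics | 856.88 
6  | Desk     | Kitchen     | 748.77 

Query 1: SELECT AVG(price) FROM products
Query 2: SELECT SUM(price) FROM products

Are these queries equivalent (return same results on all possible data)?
No, not equivalent

Query 1 returns: [(1089.838,)]
Query 2 returns: [(5449.19,)]

Reason: AVG vs SUM give different aggregate values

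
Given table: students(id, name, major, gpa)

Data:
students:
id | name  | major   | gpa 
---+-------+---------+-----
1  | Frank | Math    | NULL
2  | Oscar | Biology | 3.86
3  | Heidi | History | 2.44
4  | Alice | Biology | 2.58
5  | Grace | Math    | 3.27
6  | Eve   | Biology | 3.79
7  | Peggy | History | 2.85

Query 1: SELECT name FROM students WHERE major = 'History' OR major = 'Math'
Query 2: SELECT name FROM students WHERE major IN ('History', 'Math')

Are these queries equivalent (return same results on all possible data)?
Yes, equivalent

Both queries return: [('Frank',), ('Grace',), ('Heidi',), ('Peggy',)]

Reason: OR vs IN are equivalent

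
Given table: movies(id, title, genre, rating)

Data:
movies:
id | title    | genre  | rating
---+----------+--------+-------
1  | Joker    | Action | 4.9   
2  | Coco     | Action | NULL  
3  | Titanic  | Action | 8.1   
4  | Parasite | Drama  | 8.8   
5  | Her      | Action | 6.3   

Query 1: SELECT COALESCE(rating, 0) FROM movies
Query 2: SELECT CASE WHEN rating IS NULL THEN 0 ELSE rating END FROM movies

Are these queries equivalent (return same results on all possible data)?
Yes, equivalent

Both queries return: [(0,), (4.9,), (6.3,), (8.1,), (8.8,)]

Reason: COALESCE vs CASE for NULL handling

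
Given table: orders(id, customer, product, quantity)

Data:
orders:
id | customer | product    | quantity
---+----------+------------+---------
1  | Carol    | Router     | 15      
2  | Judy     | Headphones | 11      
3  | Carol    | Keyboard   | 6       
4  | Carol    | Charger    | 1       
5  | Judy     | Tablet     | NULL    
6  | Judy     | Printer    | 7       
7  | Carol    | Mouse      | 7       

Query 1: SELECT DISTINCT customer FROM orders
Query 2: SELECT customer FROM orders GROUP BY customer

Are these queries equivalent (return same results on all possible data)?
Yes, equivalent

Both queries return: [('Carol',), ('Judy',)]

Reason: Both get unique customers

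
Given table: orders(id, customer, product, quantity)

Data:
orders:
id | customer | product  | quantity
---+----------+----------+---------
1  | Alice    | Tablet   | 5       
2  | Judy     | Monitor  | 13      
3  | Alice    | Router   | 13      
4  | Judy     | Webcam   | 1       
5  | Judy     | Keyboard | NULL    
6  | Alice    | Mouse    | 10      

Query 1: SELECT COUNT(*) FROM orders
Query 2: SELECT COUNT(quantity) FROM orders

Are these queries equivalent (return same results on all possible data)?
No, not equivalent

Query 1 returns: [(6,)]
Query 2 returns: [(5,)]

Reason: COUNT(*) includes NULLs, COUNT(column) excludes them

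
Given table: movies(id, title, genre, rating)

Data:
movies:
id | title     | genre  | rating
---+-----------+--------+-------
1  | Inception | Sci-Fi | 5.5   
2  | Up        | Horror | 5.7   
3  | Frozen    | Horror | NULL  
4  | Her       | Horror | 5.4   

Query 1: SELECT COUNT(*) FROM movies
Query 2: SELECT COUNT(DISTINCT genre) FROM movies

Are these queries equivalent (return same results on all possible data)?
No, not equivalent

Query 1 returns: [(4,)]
Query 2 returns: [(2,)]

Reason: COUNT(*) counts rows, COUNT(DISTINCT genre) counts unique genres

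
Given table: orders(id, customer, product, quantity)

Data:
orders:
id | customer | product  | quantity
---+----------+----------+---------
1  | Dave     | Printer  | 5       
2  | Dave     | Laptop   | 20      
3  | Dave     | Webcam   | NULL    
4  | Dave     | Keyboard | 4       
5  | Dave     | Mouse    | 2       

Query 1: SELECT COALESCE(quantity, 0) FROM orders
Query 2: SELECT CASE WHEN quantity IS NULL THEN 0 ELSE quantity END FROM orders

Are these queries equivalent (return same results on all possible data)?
Yes, equivalent

Both queries return: [(0,), (2,), (4,), (5,), (20,)]

Reason: COALESCE vs CASE for NULL handling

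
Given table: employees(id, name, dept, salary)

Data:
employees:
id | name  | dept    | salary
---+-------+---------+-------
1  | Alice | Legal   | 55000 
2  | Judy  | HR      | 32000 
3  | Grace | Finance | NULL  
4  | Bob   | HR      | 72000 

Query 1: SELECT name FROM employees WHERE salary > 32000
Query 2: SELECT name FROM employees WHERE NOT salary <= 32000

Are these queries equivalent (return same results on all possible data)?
Yes, equivalent

Both queries return: [('Alice',), ('Bob',)]

Reason: Both filter salary > 32000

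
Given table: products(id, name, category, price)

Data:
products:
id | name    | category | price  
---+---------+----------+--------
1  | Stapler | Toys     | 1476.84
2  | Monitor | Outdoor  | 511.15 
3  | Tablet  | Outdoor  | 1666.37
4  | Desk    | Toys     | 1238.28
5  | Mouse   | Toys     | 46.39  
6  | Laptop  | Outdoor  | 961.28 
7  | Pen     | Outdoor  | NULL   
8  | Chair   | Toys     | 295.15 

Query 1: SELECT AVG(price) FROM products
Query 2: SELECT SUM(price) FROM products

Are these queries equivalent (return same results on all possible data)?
No, not equivalent

Query 1 returns: [(885.0657142857143,)]
Query 2 returns: [(6195.46,)]

Reason: AVG vs SUM give different aggregate values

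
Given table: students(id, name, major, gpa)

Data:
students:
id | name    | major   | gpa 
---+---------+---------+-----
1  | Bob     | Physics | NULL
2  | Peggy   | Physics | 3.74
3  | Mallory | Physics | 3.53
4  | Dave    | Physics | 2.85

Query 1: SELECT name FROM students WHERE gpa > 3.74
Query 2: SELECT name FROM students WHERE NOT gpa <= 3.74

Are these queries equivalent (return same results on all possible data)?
Yes, equivalent

Both queries return: []

Reason: Both filter gpa > 3.74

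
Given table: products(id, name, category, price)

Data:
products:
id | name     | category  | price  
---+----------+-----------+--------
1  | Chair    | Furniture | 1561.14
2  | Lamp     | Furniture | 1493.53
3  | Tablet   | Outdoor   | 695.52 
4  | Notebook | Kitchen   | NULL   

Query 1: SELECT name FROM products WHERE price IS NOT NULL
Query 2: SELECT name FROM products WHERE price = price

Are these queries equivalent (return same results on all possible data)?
Yes, equivalent

Both queries return: [('Chair',), ('Lamp',), ('Tablet',)]

Reason: IS NOT NULL vs self-equality (both exclude NULLs)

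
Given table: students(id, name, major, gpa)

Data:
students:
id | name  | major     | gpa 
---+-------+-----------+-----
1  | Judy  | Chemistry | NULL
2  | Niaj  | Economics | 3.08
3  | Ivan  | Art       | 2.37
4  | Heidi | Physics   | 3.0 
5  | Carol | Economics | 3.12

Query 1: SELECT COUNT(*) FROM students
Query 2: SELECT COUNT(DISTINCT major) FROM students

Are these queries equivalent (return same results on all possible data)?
No, not equivalent

Query 1 returns: [(5,)]
Query 2 returns: [(4,)]

Reason: COUNT(*) counts rows, COUNT(DISTINCT major) counts unique majors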